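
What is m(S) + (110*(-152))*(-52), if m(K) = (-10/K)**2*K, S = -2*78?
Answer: 33908135/39 ≈ 8.6944e+5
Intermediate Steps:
S = -156
m(K) = 100/K (m(K) = (100/K**2)*K = 100/K)
m(S) + (110*(-152))*(-52) = 100/(-156) + (110*(-152))*(-52) = 100*(-1/156) - 16720*(-52) = -25/39 + 869440 = 33908135/39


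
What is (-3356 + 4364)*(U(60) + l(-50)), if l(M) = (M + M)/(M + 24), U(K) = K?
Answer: 836640/13 ≈ 64357.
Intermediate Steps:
l(M) = 2*M/(24 + M) (l(M) = (2*M)/(24 + M) = 2*M/(24 + M))
(-3356 + 4364)*(U(60) + l(-50)) = (-3356 + 4364)*(60 + 2*(-50)/(24 - 50)) = 1008*(60 + 2*(-50)/(-26)) = 1008*(60 + 2*(-50)*(-1/26)) = 1008*(60 + 50/13) = 1008*(830/13) = 836640/13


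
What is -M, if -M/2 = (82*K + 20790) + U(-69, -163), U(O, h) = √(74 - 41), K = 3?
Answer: 42072 + 2*√33 ≈ 42084.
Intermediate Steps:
U(O, h) = √33
M = -42072 - 2*√33 (M = -2*((82*3 + 20790) + √33) = -2*((246 + 20790) + √33) = -2*(21036 + √33) = -42072 - 2*√33 ≈ -42084.)
-M = -(-42072 - 2*√33) = 42072 + 2*√33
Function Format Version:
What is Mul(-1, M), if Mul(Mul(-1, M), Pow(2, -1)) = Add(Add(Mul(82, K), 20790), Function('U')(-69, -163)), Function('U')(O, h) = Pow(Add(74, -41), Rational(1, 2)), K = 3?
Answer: Add(42072, Mul(2, Pow(33, Rational(1, 2)))) ≈ 42084.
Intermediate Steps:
Function('U')(O, h) = Pow(33, Rational(1, 2))
M = Add(-42072, Mul(-2, Pow(33, Rational(1, 2)))) (M = Mul(-2, Add(Add(Mul(82, 3), 20790), Pow(33, Rational(1, 2)))) = Mul(-2, Add(Add(246, 20790), Pow(33, Rational(1, 2)))) = Mul(-2, Add(21036, Pow(33, Rational(1, 2)))) = Add(-42072, Mul(-2, Pow(33, Rational(1, 2)))) ≈ -42084.)
Mul(-1, M) = Mul(-1, Add(-42072, Mul(-2, Pow(33, Rational(1, 2))))) = Add(42072, Mul(2, Pow(33, Rational(1, 2))))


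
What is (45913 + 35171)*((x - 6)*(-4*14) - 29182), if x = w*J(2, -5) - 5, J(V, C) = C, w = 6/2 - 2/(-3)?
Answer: -2232999304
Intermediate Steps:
w = 11/3 (w = 6*(½) - 2*(-⅓) = 3 + ⅔ = 11/3 ≈ 3.6667)
x = -70/3 (x = (11/3)*(-5) - 5 = -55/3 - 5 = -70/3 ≈ -23.333)
(45913 + 35171)*((x - 6)*(-4*14) - 29182) = (45913 + 35171)*((-70/3 - 6)*(-4*14) - 29182) = 81084*(-88/3*(-56) - 29182) = 81084*(4928/3 - 29182) = 81084*(-82618/3) = -2232999304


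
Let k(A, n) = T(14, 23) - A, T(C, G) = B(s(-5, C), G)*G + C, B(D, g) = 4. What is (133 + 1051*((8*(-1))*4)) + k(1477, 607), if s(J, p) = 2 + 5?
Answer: -34870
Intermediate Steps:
s(J, p) = 7
T(C, G) = C + 4*G (T(C, G) = 4*G + C = C + 4*G)
k(A, n) = 106 - A (k(A, n) = (14 + 4*23) - A = (14 + 92) - A = 106 - A)
(133 + 1051*((8*(-1))*4)) + k(1477, 607) = (133 + 1051*((8*(-1))*4)) + (106 - 1*1477) = (133 + 1051*(-8*4)) + (106 - 1477) = (133 + 1051*(-32)) - 1371 = (133 - 33632) - 1371 = -33499 - 1371 = -34870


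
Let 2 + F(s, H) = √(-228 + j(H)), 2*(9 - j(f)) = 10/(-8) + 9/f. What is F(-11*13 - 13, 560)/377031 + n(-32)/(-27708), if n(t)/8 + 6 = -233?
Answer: 20022996/290188193 + I*√17121230/105568680 ≈ 0.069 + 3.9195e-5*I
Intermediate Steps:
j(f) = 77/8 - 9/(2*f) (j(f) = 9 - (10/(-8) + 9/f)/2 = 9 - (10*(-⅛) + 9/f)/2 = 9 - (-5/4 + 9/f)/2 = 9 + (5/8 - 9/(2*f)) = 77/8 - 9/(2*f))
n(t) = -1912 (n(t) = -48 + 8*(-233) = -48 - 1864 = -1912)
F(s, H) = -2 + √(-228 + (-36 + 77*H)/(8*H))
F(-11*13 - 13, 560)/377031 + n(-32)/(-27708) = (-2 + √(-3494 - 72/560)/4)/377031 - 1912/(-27708) = (-2 + √(-3494 - 72*1/560)/4)*(1/377031) - 1912*(-1/27708) = (-2 + √(-3494 - 9/70)/4)*(1/377031) + 478/6927 = (-2 + √(-244589/70)/4)*(1/377031) + 478/6927 = (-2 + (I*√17121230/70)/4)*(1/377031) + 478/6927 = (-2 + I*√17121230/280)*(1/377031) + 478/6927 = (-2/377031 + I*√17121230/105568680) + 478/6927 = 20022996/290188193 + I*√17121230/105568680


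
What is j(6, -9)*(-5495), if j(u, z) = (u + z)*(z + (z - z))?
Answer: -148365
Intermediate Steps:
j(u, z) = z*(u + z) (j(u, z) = (u + z)*(z + 0) = (u + z)*z = z*(u + z))
j(6, -9)*(-5495) = -9*(6 - 9)*(-5495) = -9*(-3)*(-5495) = 27*(-5495) = -148365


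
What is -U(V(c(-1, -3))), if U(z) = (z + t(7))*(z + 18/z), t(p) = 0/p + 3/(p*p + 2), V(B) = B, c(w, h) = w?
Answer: -304/17 ≈ -17.882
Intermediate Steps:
t(p) = 3/(2 + p**2) (t(p) = 0 + 3/(p**2 + 2) = 0 + 3/(2 + p**2) = 3/(2 + p**2))
U(z) = (1/17 + z)*(z + 18/z) (U(z) = (z + 3/(2 + 7**2))*(z + 18/z) = (z + 3/(2 + 49))*(z + 18/z) = (z + 3/51)*(z + 18/z) = (z + 3*(1/51))*(z + 18/z) = (z + 1/17)*(z + 18/z) = (1/17 + z)*(z + 18/z))
-U(V(c(-1, -3))) = -(18 + (-1)**2 + (1/17)*(-1) + (18/17)/(-1)) = -(18 + 1 - 1/17 + (18/17)*(-1)) = -(18 + 1 - 1/17 - 18/17) = -1*304/17 = -304/17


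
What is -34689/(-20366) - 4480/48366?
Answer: 793264247/492510978 ≈ 1.6107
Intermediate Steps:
-34689/(-20366) - 4480/48366 = -34689*(-1/20366) - 4480*1/48366 = 34689/20366 - 2240/24183 = 793264247/492510978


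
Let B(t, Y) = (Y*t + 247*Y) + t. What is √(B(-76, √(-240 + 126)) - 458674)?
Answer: √(-458750 + 171*I*√114) ≈ 1.348 + 677.31*I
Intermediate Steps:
B(t, Y) = t + 247*Y + Y*t (B(t, Y) = (247*Y + Y*t) + t = t + 247*Y + Y*t)
√(B(-76, √(-240 + 126)) - 458674) = √((-76 + 247*√(-240 + 126) + √(-240 + 126)*(-76)) - 458674) = √((-76 + 247*√(-114) + √(-114)*(-76)) - 458674) = √((-76 + 247*(I*√114) + (I*√114)*(-76)) - 458674) = √((-76 + 247*I*√114 - 76*I*√114) - 458674) = √((-76 + 171*I*√114) - 458674) = √(-458750 + 171*I*√114)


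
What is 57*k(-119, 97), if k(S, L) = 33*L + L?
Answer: 187986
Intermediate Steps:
k(S, L) = 34*L
57*k(-119, 97) = 57*(34*97) = 57*3298 = 187986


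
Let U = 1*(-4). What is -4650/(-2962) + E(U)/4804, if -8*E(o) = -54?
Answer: 44717187/28458896 ≈ 1.5713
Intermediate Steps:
U = -4
E(o) = 27/4 (E(o) = -1/8*(-54) = 27/4)
-4650/(-2962) + E(U)/4804 = -4650/(-2962) + (27/4)/4804 = -4650*(-1/2962) + (27/4)*(1/4804) = 2325/1481 + 27/19216 = 44717187/28458896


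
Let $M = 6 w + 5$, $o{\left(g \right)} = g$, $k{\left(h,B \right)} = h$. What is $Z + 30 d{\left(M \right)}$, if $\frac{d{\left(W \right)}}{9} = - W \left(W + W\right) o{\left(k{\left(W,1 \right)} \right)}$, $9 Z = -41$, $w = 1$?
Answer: $- \frac{6468701}{9} \approx -7.1874 \cdot 10^{5}$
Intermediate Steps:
$Z = - \frac{41}{9}$ ($Z = \frac{1}{9} \left(-41\right) = - \frac{41}{9} \approx -4.5556$)
$M = 11$ ($M = 6 \cdot 1 + 5 = 6 + 5 = 11$)
$d{\left(W \right)} = - 18 W^{3}$ ($d{\left(W \right)} = 9 \left(- W \left(W + W\right) W\right) = 9 \left(- W 2 W W\right) = 9 \left(- W 2 W^{2}\right) = 9 \left(- 2 W^{3}\right) = - 18 W^{3}$)
$Z + 30 d{\left(M \right)} = - \frac{41}{9} + 30 \left(- 18 \cdot 11^{3}\right) = - \frac{41}{9} + 30 \left(\left(-18\right) 1331\right) = - \frac{41}{9} + 30 \left(-23958\right) = - \frac{41}{9} - 718740 = - \frac{6468701}{9}$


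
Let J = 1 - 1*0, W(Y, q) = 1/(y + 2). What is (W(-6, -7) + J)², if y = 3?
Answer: 36/25 ≈ 1.4400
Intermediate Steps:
W(Y, q) = ⅕ (W(Y, q) = 1/(3 + 2) = 1/5 = ⅕)
J = 1 (J = 1 + 0 = 1)
(W(-6, -7) + J)² = (⅕ + 1)² = (6/5)² = 36/25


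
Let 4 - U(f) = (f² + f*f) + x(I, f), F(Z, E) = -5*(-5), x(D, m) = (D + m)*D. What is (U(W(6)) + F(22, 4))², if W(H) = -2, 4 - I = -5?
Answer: 1764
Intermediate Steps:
I = 9 (I = 4 - 1*(-5) = 4 + 5 = 9)
x(D, m) = D*(D + m)
F(Z, E) = 25
U(f) = -77 - 9*f - 2*f² (U(f) = 4 - ((f² + f*f) + 9*(9 + f)) = 4 - ((f² + f²) + (81 + 9*f)) = 4 - (2*f² + (81 + 9*f)) = 4 - (81 + 2*f² + 9*f) = 4 + (-81 - 9*f - 2*f²) = -77 - 9*f - 2*f²)
(U(W(6)) + F(22, 4))² = ((-77 - 9*(-2) - 2*(-2)²) + 25)² = ((-77 + 18 - 2*4) + 25)² = ((-77 + 18 - 8) + 25)² = (-67 + 25)² = (-42)² = 1764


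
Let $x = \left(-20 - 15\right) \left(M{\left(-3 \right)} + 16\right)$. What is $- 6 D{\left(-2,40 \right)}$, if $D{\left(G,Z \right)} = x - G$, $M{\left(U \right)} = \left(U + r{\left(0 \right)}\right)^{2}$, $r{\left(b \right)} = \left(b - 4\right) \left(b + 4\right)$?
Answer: $79158$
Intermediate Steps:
$r{\left(b \right)} = \left(-4 + b\right) \left(4 + b\right)$
$M{\left(U \right)} = \left(-16 + U\right)^{2}$ ($M{\left(U \right)} = \left(U - \left(16 - 0^{2}\right)\right)^{2} = \left(U + \left(-16 + 0\right)\right)^{2} = \left(U - 16\right)^{2} = \left(-16 + U\right)^{2}$)
$x = -13195$ ($x = \left(-20 - 15\right) \left(\left(16 - -3\right)^{2} + 16\right) = - 35 \left(\left(16 + 3\right)^{2} + 16\right) = - 35 \left(19^{2} + 16\right) = - 35 \left(361 + 16\right) = \left(-35\right) 377 = -13195$)
$D{\left(G,Z \right)} = -13195 - G$
$- 6 D{\left(-2,40 \right)} = - 6 \left(-13195 - -2\right) = - 6 \left(-13195 + 2\right) = \left(-6\right) \left(-13193\right) = 79158$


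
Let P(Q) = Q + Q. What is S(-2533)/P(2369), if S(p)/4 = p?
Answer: -5066/2369 ≈ -2.1385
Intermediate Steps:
S(p) = 4*p
P(Q) = 2*Q
S(-2533)/P(2369) = (4*(-2533))/((2*2369)) = -10132/4738 = -10132*1/4738 = -5066/2369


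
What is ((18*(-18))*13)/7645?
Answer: -4212/7645 ≈ -0.55095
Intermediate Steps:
((18*(-18))*13)/7645 = -324*13*(1/7645) = -4212*1/7645 = -4212/7645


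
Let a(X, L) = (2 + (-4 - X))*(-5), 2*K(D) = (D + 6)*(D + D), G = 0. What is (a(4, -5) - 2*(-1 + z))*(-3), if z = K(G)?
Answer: -96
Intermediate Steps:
K(D) = D*(6 + D) (K(D) = ((D + 6)*(D + D))/2 = ((6 + D)*(2*D))/2 = (2*D*(6 + D))/2 = D*(6 + D))
a(X, L) = 10 + 5*X (a(X, L) = (-2 - X)*(-5) = 10 + 5*X)
z = 0 (z = 0*(6 + 0) = 0*6 = 0)
(a(4, -5) - 2*(-1 + z))*(-3) = ((10 + 5*4) - 2*(-1 + 0))*(-3) = ((10 + 20) - 2*(-1))*(-3) = (30 + 2)*(-3) = 32*(-3) = -96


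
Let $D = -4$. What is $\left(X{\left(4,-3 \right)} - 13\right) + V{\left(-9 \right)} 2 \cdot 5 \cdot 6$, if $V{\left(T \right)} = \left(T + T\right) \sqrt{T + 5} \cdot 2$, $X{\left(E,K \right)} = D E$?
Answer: $-29 - 4320 i \approx -29.0 - 4320.0 i$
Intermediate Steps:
$X{\left(E,K \right)} = - 4 E$
$V{\left(T \right)} = 4 T \sqrt{5 + T}$ ($V{\left(T \right)} = 2 T \sqrt{5 + T} 2 = 4 T \sqrt{5 + T}$)
$\left(X{\left(4,-3 \right)} - 13\right) + V{\left(-9 \right)} 2 \cdot 5 \cdot 6 = \left(\left(-4\right) 4 - 13\right) + 4 \left(-9\right) \sqrt{5 - 9} \cdot 2 \cdot 5 \cdot 6 = \left(-16 - 13\right) + 4 \left(-9\right) \sqrt{-4} \cdot 10 \cdot 6 = -29 + 4 \left(-9\right) 2 i 60 = -29 + - 72 i 60 = -29 - 4320 i$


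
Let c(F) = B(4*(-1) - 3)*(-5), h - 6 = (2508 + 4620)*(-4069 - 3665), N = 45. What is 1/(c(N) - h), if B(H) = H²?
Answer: 1/55127701 ≈ 1.8140e-8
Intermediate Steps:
h = -55127946 (h = 6 + (2508 + 4620)*(-4069 - 3665) = 6 + 7128*(-7734) = 6 - 55127952 = -55127946)
c(F) = -245 (c(F) = (4*(-1) - 3)²*(-5) = (-4 - 3)²*(-5) = (-7)²*(-5) = 49*(-5) = -245)
1/(c(N) - h) = 1/(-245 - 1*(-55127946)) = 1/(-245 + 55127946) = 1/55127701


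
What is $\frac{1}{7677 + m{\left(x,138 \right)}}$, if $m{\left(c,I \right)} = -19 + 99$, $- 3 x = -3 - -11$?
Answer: $\frac{1}{7757} \approx 0.00012892$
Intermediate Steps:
$x = - \frac{8}{3}$ ($x = - \frac{-3 - -11}{3} = - \frac{-3 + 11}{3} = \left(- \frac{1}{3}\right) 8 = - \frac{8}{3} \approx -2.6667$)
$m{\left(c,I \right)} = 80$
$\frac{1}{7677 + m{\left(x,138 \right)}} = \frac{1}{7677 + 80} = \frac{1}{7757}$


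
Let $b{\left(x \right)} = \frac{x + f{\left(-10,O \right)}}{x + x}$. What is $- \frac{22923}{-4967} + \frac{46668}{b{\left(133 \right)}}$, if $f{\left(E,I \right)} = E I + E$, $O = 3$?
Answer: $\frac{20553640045}{153977} \approx 1.3349 \cdot 10^{5}$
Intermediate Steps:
$f{\left(E,I \right)} = E + E I$
$b{\left(x \right)} = \frac{-40 + x}{2 x}$ ($b{\left(x \right)} = \frac{x - 10 \left(1 + 3\right)}{x + x} = \frac{x - 40}{2 x} = \left(x - 40\right) \frac{1}{2 x} = \left(-40 + x\right) \frac{1}{2 x} = \frac{-40 + x}{2 x}$)
$- \frac{22923}{-4967} + \frac{46668}{b{\left(133 \right)}} = - \frac{22923}{-4967} + \frac{46668}{\frac{1}{2} \cdot \frac{1}{133} \left(-40 + 133\right)} = \left(-22923\right) \left(- \frac{1}{4967}\right) + \frac{46668}{\frac{1}{2} \cdot \frac{1}{133} \cdot 93} = \frac{22923}{4967} + \frac{46668}{\frac{93}{266}} = \frac{22923}{4967} + 46668 \cdot \frac{266}{93} = \frac{22923}{4967} + \frac{4137896}{31} = \frac{20553640045}{153977}$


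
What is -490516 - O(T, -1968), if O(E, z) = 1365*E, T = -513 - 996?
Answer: 1569269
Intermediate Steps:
T = -1509
-490516 - O(T, -1968) = -490516 - 1365*(-1509) = -490516 - 1*(-2059785) = -490516 + 2059785 = 1569269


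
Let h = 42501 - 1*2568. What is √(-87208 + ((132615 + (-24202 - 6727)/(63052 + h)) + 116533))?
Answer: √1717517916613435/102985 ≈ 402.42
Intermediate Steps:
h = 39933 (h = 42501 - 2568 = 39933)
√(-87208 + ((132615 + (-24202 - 6727)/(63052 + h)) + 116533)) = √(-87208 + ((132615 + (-24202 - 6727)/(63052 + 39933)) + 116533)) = √(-87208 + ((132615 - 30929/102985) + 116533)) = √(-87208 + (13657324846/102985 + 116533)) = √(-87208 + 25658475851/102985) = √(16677359971/102985) = √1717517916613435/102985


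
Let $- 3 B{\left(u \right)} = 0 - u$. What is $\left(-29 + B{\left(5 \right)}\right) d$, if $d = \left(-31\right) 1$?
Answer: $\frac{2542}{3} \approx 847.33$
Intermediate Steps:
$B{\left(u \right)} = \frac{u}{3}$ ($B{\left(u \right)} = - \frac{0 - u}{3} = - \frac{\left(-1\right) u}{3} = \frac{u}{3}$)
$d = -31$
$\left(-29 + B{\left(5 \right)}\right) d = \left(-29 + \frac{1}{3} \cdot 5\right) \left(-31\right) = \left(-29 + \frac{5}{3}\right) \left(-31\right) = \left(- \frac{82}{3}\right) \left(-31\right) = \frac{2542}{3}$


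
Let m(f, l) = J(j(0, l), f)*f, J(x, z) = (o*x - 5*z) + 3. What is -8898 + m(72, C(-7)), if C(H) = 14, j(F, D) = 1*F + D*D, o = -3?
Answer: -76938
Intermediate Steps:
j(F, D) = F + D²
J(x, z) = 3 - 5*z - 3*x (J(x, z) = (-3*x - 5*z) + 3 = (-5*z - 3*x) + 3 = 3 - 5*z - 3*x)
m(f, l) = f*(3 - 5*f - 3*l²) (m(f, l) = (3 - 5*f - 3*(0 + l²))*f = (3 - 5*f - 3*l²)*f = f*(3 - 5*f - 3*l²))
-8898 + m(72, C(-7)) = -8898 + 72*(3 - 5*72 - 3*14²) = -8898 + 72*(3 - 360 - 3*196) = -8898 + 72*(3 - 360 - 588) = -8898 + 72*(-945) = -8898 - 68040 = -76938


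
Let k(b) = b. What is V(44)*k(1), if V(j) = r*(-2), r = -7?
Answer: 14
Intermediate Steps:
V(j) = 14 (V(j) = -7*(-2) = 14)
V(44)*k(1) = 14*1 = 14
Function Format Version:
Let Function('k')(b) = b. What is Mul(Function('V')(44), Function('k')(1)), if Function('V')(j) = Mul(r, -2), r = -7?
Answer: 14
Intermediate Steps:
Function('V')(j) = 14 (Function('V')(j) = Mul(-7, -2) = 14)
Mul(Function('V')(44), Function('k')(1)) = Mul(14, 1) = 14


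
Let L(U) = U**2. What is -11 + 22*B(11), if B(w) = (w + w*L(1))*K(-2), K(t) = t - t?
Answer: -11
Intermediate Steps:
K(t) = 0
B(w) = 0 (B(w) = (w + w*1**2)*0 = (w + w*1)*0 = (w + w)*0 = (2*w)*0 = 0)
-11 + 22*B(11) = -11 + 22*0 = -11 + 0 = -11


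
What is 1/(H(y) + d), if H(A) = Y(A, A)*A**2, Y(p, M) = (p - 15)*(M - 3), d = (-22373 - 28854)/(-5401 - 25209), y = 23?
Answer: 30610/2590881627 ≈ 1.1815e-5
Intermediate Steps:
d = 51227/30610 (d = -51227/(-30610) = -51227*(-1/30610) = 51227/30610 ≈ 1.6735)
Y(p, M) = (-15 + p)*(-3 + M)
H(A) = A**2*(45 + A**2 - 18*A) (H(A) = (45 - 15*A - 3*A + A*A)*A**2 = (45 - 15*A - 3*A + A**2)*A**2 = (45 + A**2 - 18*A)*A**2 = A**2*(45 + A**2 - 18*A))
1/(H(y) + d) = 1/(23**2*(45 + 23**2 - 18*23) + 51227/30610) = 1/(529*(45 + 529 - 414) + 51227/30610) = 1/(529*160 + 51227/30610) = 1/(84640 + 51227/30610) = 1/(2590881627/30610) = 30610/2590881627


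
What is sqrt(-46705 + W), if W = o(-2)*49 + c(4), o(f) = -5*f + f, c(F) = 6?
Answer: I*sqrt(46307) ≈ 215.19*I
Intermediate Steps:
o(f) = -4*f
W = 398 (W = -4*(-2)*49 + 6 = 8*49 + 6 = 392 + 6 = 398)
sqrt(-46705 + W) = sqrt(-46705 + 398) = sqrt(-46307) = I*sqrt(46307)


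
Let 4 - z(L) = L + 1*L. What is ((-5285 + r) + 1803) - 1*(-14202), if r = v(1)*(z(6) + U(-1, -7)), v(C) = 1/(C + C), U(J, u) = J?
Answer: 21431/2 ≈ 10716.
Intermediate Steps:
v(C) = 1/(2*C)
z(L) = 4 - 2*L (z(L) = 4 - (L + 1*L) = 4 - (L + L) = 4 - 2*L)
r = -9/2 (r = ((½)/1)*((4 - 2*6) - 1) = ((½)*1)*((4 - 12) - 1) = (-8 - 1)/2 = (½)*(-9) = -9/2 ≈ -4.5000)
((-5285 + r) + 1803) - 1*(-14202) = ((-5285 - 9/2) + 1803) - 1*(-14202) = (-10579/2 + 1803) + 14202 = -6973/2 + 14202 = 21431/2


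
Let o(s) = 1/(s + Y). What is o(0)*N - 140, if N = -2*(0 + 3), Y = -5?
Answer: -694/5 ≈ -138.80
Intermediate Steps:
o(s) = 1/(-5 + s) (o(s) = 1/(s - 5) = 1/(-5 + s))
N = -6 (N = -2*3 = -6)
o(0)*N - 140 = -6/(-5 + 0) - 140 = -6/(-5) - 140 = -⅕*(-6) - 140 = 6/5 - 140 = -694/5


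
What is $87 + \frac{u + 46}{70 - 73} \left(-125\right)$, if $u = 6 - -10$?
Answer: $\frac{8011}{3} \approx 2670.3$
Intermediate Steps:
$u = 16$ ($u = 6 + 10 = 16$)
$87 + \frac{u + 46}{70 - 73} \left(-125\right) = 87 + \frac{16 + 46}{70 - 73} \left(-125\right) = 87 + \frac{62}{-3} \left(-125\right) = 87 + 62 \left(- \frac{1}{3}\right) \left(-125\right) = 87 - - \frac{7750}{3} = 87 + \frac{7750}{3} = \frac{8011}{3}$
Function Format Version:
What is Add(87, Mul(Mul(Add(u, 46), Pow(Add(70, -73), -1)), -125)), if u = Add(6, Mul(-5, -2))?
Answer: Rational(8011, 3) ≈ 2670.3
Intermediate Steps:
u = 16 (u = Add(6, 10) = 16)
Add(87, Mul(Mul(Add(u, 46), Pow(Add(70, -73), -1)), -125)) = Add(87, Mul(Mul(Add(16, 46), Pow(Add(70, -73), -1)), -125)) = Add(87, Mul(Mul(62, Pow(-3, -1)), -125)) = Add(87, Mul(Mul(62, Rational(-1, 3)), -125)) = Add(87, Mul(Rational(-62, 3), -125)) = Add(87, Rational(7750, 3)) = Rational(8011, 3)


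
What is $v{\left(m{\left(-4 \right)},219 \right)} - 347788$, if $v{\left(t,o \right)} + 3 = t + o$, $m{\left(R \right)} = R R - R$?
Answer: $-347552$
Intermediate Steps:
$m{\left(R \right)} = R^{2} - R$
$v{\left(t,o \right)} = -3 + o + t$ ($v{\left(t,o \right)} = -3 + \left(t + o\right) = -3 + \left(o + t\right) = -3 + o + t$)
$v{\left(m{\left(-4 \right)},219 \right)} - 347788 = \left(-3 + 219 - 4 \left(-1 - 4\right)\right) - 347788 = \left(-3 + 219 - -20\right) - 347788 = \left(-3 + 219 + 20\right) - 347788 = 236 - 347788 = -347552$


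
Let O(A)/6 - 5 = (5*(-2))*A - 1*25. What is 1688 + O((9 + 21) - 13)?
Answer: 548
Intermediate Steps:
O(A) = -120 - 60*A (O(A) = 30 + 6*((5*(-2))*A - 1*25) = 30 + 6*(-10*A - 25) = 30 + 6*(-25 - 10*A) = 30 + (-150 - 60*A) = -120 - 60*A)
1688 + O((9 + 21) - 13) = 1688 + (-120 - 60*((9 + 21) - 13)) = 1688 + (-120 - 60*(30 - 13)) = 1688 + (-120 - 60*17) = 1688 + (-120 - 1020) = 1688 - 1140 = 548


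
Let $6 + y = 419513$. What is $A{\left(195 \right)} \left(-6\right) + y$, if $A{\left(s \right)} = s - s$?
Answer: $419507$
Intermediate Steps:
$A{\left(s \right)} = 0$
$y = 419507$ ($y = -6 + 419513 = 419507$)
$A{\left(195 \right)} \left(-6\right) + y = 0 \left(-6\right) + 419507 = 0 + 419507 = 419507$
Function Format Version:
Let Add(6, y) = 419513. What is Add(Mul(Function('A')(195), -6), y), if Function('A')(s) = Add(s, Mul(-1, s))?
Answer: 419507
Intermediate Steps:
Function('A')(s) = 0
y = 419507 (y = Add(-6, 419513) = 419507)
Add(Mul(Function('A')(195), -6), y) = Add(Mul(0, -6), 419507) = Add(0, 419507) = 419507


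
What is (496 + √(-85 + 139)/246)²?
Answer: (40672 + √6)²/6724 ≈ 2.4605e+5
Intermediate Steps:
(496 + √(-85 + 139)/246)² = (496 + √54*(1/246))² = (496 + (3*√6)*(1/246))² = (496 + √6/82)²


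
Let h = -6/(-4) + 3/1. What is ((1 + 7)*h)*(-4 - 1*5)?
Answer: -324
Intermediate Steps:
h = 9/2 (h = -6*(-¼) + 3*1 = 3/2 + 3 = 9/2 ≈ 4.5000)
((1 + 7)*h)*(-4 - 1*5) = ((1 + 7)*(9/2))*(-4 - 1*5) = (8*(9/2))*(-4 - 5) = 36*(-9) = -324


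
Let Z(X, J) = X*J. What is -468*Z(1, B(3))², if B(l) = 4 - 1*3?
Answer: -468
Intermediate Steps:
B(l) = 1 (B(l) = 4 - 3 = 1)
Z(X, J) = J*X
-468*Z(1, B(3))² = -468*1² = -468*1 = -468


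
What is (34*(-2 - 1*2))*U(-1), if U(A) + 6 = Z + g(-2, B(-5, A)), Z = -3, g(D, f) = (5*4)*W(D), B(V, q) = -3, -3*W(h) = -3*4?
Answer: -9656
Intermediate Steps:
W(h) = 4 (W(h) = -(-1)*4 = -⅓*(-12) = 4)
g(D, f) = 80 (g(D, f) = (5*4)*4 = 20*4 = 80)
U(A) = 71 (U(A) = -6 + (-3 + 80) = -6 + 77 = 71)
(34*(-2 - 1*2))*U(-1) = (34*(-2 - 1*2))*71 = (34*(-2 - 2))*71 = (34*(-4))*71 = -136*71 = -9656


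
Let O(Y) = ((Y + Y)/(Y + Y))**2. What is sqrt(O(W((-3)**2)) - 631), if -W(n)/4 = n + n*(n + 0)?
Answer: 3*I*sqrt(70) ≈ 25.1*I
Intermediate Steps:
W(n) = -4*n - 4*n**2 (W(n) = -4*(n + n*(n + 0)) = -4*(n + n*n) = -4*(n + n**2) = -4*n - 4*n**2)
O(Y) = 1 (O(Y) = ((2*Y)/((2*Y)))**2 = ((2*Y)*(1/(2*Y)))**2 = 1**2 = 1)
sqrt(O(W((-3)**2)) - 631) = sqrt(1 - 631) = sqrt(-630) = 3*I*sqrt(70)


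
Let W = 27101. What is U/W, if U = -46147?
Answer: -46147/27101 ≈ -1.7028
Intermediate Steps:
U/W = -46147/27101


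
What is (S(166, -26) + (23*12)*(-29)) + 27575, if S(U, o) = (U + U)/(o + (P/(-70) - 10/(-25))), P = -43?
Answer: 34206439/1749 ≈ 19558.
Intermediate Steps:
S(U, o) = 2*U/(71/70 + o) (S(U, o) = (U + U)/(o + (-43/(-70) - 10/(-25))) = (2*U)/(o + (-43*(-1/70) - 10*(-1/25))) = (2*U)/(o + (43/70 + ⅖)) = (2*U)/(o + 71/70) = (2*U)/(71/70 + o) = 2*U/(71/70 + o))
(S(166, -26) + (23*12)*(-29)) + 27575 = (140*166/(71 + 70*(-26)) + (23*12)*(-29)) + 27575 = (140*166/(71 - 1820) + 276*(-29)) + 27575 = (140*166/(-1749) - 8004) + 27575 = (140*166*(-1/1749) - 8004) + 27575 = (-23240/1749 - 8004) + 27575 = -14022236/1749 + 27575 = 34206439/1749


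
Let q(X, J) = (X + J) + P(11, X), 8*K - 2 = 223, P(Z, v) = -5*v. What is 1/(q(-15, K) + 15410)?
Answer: 8/123985 ≈ 6.4524e-5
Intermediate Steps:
K = 225/8 (K = 1/4 + (1/8)*223 = 1/4 + 223/8 = 225/8 ≈ 28.125)
q(X, J) = J - 4*X (q(X, J) = (X + J) - 5*X = (J + X) - 5*X = J - 4*X)
1/(q(-15, K) + 15410) = 1/((225/8 - 4*(-15)) + 15410) = 1/((225/8 + 60) + 15410) = 1/(705/8 + 15410) = 1/(123985/8) = 8/123985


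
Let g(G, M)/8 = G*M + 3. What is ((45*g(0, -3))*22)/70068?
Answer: 1980/5839 ≈ 0.33910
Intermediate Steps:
g(G, M) = 24 + 8*G*M (g(G, M) = 8*(G*M + 3) = 8*(3 + G*M) = 24 + 8*G*M)
((45*g(0, -3))*22)/70068 = ((45*(24 + 8*0*(-3)))*22)/70068 = ((45*(24 + 0))*22)*(1/70068) = ((45*24)*22)*(1/70068) = (1080*22)*(1/70068) = 23760*(1/70068) = 1980/5839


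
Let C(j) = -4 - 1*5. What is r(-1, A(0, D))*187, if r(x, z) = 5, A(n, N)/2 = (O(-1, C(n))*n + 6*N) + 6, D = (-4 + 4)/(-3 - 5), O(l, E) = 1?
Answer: 935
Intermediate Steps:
C(j) = -9 (C(j) = -4 - 5 = -9)
D = 0 (D = 0/(-8) = 0*(-⅛) = 0)
A(n, N) = 12 + 2*n + 12*N (A(n, N) = 2*((1*n + 6*N) + 6) = 2*((n + 6*N) + 6) = 2*(6 + n + 6*N) = 12 + 2*n + 12*N)
r(-1, A(0, D))*187 = 5*187 = 935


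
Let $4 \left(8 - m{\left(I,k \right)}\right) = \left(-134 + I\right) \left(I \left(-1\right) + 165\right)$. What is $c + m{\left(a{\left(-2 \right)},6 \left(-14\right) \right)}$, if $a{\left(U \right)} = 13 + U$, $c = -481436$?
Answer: $- \frac{953385}{2} \approx -4.7669 \cdot 10^{5}$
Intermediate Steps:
$m{\left(I,k \right)} = 8 - \frac{\left(-134 + I\right) \left(165 - I\right)}{4}$ ($m{\left(I,k \right)} = 8 - \frac{\left(-134 + I\right) \left(I \left(-1\right) + 165\right)}{4} = 8 - \frac{\left(-134 + I\right) \left(- I + 165\right)}{4} = 8 - \frac{\left(-134 + I\right) \left(165 - I\right)}{4}$)
$c + m{\left(a{\left(-2 \right)},6 \left(-14\right) \right)} = -481436 + \left(\frac{11071}{2} - \frac{299 \left(13 - 2\right)}{4} + \frac{\left(13 - 2\right)^{2}}{4}\right) = -481436 + \left(\frac{11071}{2} - \frac{3289}{4} + \frac{11^{2}}{4}\right) = -481436 + \left(\frac{11071}{2} - \frac{3289}{4} + \frac{1}{4} \cdot 121\right) = -481436 + \left(\frac{11071}{2} - \frac{3289}{4} + \frac{121}{4}\right) = -481436 + \frac{9487}{2} = - \frac{953385}{2}$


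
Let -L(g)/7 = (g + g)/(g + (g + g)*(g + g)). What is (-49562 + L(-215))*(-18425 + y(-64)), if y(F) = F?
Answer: 787145952816/859 ≈ 9.1635e+8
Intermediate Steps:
L(g) = -14*g/(g + 4*g²) (L(g) = -7*(g + g)/(g + (g + g)*(g + g)) = -7*2*g/(g + (2*g)*(2*g)) = -7*2*g/(g + 4*g²) = -14*g/(g + 4*g²))
(-49562 + L(-215))*(-18425 + y(-64)) = (-49562 - 14/(1 + 4*(-215)))*(-18425 - 64) = (-49562 - 14/(1 - 860))*(-18489) = (-49562 - 14/(-859))*(-18489) = (-49562 - 14*(-1/859))*(-18489) = (-49562 + 14/859)*(-18489) = -42573744/859*(-18489) = 787145952816/859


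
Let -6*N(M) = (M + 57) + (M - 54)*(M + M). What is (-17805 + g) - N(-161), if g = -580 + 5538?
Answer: -1326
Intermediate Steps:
g = 4958
N(M) = -19/2 - M/6 - M*(-54 + M)/3 (N(M) = -((M + 57) + (M - 54)*(M + M))/6 = -((57 + M) + (-54 + M)*(2*M))/6 = -((57 + M) + 2*M*(-54 + M))/6 = -(57 + M + 2*M*(-54 + M))/6 = -19/2 - M/6 - M*(-54 + M)/3)
(-17805 + g) - N(-161) = (-17805 + 4958) - (-19/2 - ⅓*(-161)² + (107/6)*(-161)) = -12847 - (-19/2 - ⅓*25921 - 17227/6) = -12847 - (-19/2 - 25921/3 - 17227/6) = -12847 - 1*(-11521) = -12847 + 11521 = -1326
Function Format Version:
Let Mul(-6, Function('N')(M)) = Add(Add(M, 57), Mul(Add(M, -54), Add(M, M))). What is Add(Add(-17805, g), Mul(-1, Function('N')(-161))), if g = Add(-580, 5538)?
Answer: -1326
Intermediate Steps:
g = 4958
Function('N')(M) = Add(Rational(-19, 2), Mul(Rational(-1, 6), M), Mul(Rational(-1, 3), M, Add(-54, M))) (Function('N')(M) = Mul(Rational(-1, 6), Add(Add(M, 57), Mul(Add(M, -54), Add(M, M)))) = Mul(Rational(-1, 6), Add(Add(57, M), Mul(Add(-54, M), Mul(2, M)))) = Mul(Rational(-1, 6), Add(Add(57, M), Mul(2, M, Add(-54, M)))) = Mul(Rational(-1, 6), Add(57, M, Mul(2, M, Add(-54, M)))) = Add(Rational(-19, 2), Mul(Rational(-1, 6), M), Mul(Rational(-1, 3), M, Add(-54, M))))
Add(Add(-17805, g), Mul(-1, Function('N')(-161))) = Add(Add(-17805, 4958), Mul(-1, Add(Rational(-19, 2), Mul(Rational(-1, 3), Pow(-161, 2)), Mul(Rational(107, 6), -161)))) = Add(-12847, Mul(-1, Add(Rational(-19, 2), Mul(Rational(-1, 3), 25921), Rational(-17227, 6)))) = Add(-12847, Mul(-1, Add(Rational(-19, 2), Rational(-25921, 3), Rational(-17227, 6)))) = Add(-12847, Mul(-1, -11521)) = Add(-12847, 11521) = -1326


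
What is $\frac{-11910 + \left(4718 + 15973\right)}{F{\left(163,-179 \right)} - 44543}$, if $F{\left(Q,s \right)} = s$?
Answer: $- \frac{8781}{44722} \approx -0.19635$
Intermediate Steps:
$\frac{-11910 + \left(4718 + 15973\right)}{F{\left(163,-179 \right)} - 44543} = \frac{-11910 + \left(4718 + 15973\right)}{-179 - 44543} = \frac{-11910 + 20691}{-44722} = 8781 \left(- \frac{1}{44722}\right) = - \frac{8781}{44722}$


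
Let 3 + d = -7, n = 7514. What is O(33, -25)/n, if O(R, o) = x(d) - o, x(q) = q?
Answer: 15/7514 ≈ 0.0019963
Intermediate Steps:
d = -10 (d = -3 - 7 = -10)
O(R, o) = -10 - o
O(33, -25)/n = (-10 - 1*(-25))/7514 = (-10 + 25)*(1/7514) = 15*(1/7514) = 15/7514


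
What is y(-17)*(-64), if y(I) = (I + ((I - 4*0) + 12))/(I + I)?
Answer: -704/17 ≈ -41.412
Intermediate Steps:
y(I) = (12 + 2*I)/(2*I) (y(I) = (I + ((I + 0) + 12))/((2*I)) = (I + (I + 12))*(1/(2*I)) = (I + (12 + I))*(1/(2*I)) = (12 + 2*I)*(1/(2*I)) = (12 + 2*I)/(2*I))
y(-17)*(-64) = ((6 - 17)/(-17))*(-64) = -1/17*(-11)*(-64) = (11/17)*(-64) = -704/17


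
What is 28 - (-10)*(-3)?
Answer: -2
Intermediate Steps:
28 - (-10)*(-3) = 28 - 10*3 = 28 - 30 = -2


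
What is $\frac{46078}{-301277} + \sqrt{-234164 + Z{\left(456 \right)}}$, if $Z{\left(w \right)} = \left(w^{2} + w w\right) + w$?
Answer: $- \frac{46078}{301277} + 2 \sqrt{45541} \approx 426.65$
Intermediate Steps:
$Z{\left(w \right)} = w + 2 w^{2}$ ($Z{\left(w \right)} = \left(w^{2} + w^{2}\right) + w = 2 w^{2} + w = w + 2 w^{2}$)
$\frac{46078}{-301277} + \sqrt{-234164 + Z{\left(456 \right)}} = \frac{46078}{-301277} + \sqrt{-234164 + 456 \left(1 + 2 \cdot 456\right)} = 46078 \left(- \frac{1}{301277}\right) + \sqrt{-234164 + 456 \left(1 + 912\right)} = - \frac{46078}{301277} + \sqrt{-234164 + 456 \cdot 913} = - \frac{46078}{301277} + \sqrt{-234164 + 416328} = - \frac{46078}{301277} + \sqrt{182164} = - \frac{46078}{301277} + 2 \sqrt{45541}$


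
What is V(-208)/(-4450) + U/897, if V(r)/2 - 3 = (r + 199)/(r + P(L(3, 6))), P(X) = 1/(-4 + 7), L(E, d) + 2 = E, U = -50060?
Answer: -69393621212/1243398975 ≈ -55.810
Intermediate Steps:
L(E, d) = -2 + E
P(X) = ⅓ (P(X) = 1/3 = ⅓)
V(r) = 6 + 2*(199 + r)/(⅓ + r) (V(r) = 6 + 2*((r + 199)/(r + ⅓)) = 6 + 2*((199 + r)/(⅓ + r)) = 6 + 2*(199 + r)/(⅓ + r))
V(-208)/(-4450) + U/897 = (24*(50 - 208)/(1 + 3*(-208)))/(-4450) - 50060/897 = (24*(-158)/(1 - 624))*(-1/4450) - 50060*1/897 = (24*(-158)/(-623))*(-1/4450) - 50060/897 = (24*(-1/623)*(-158))*(-1/4450) - 50060/897 = (3792/623)*(-1/4450) - 50060/897 = -1896/1386175 - 50060/897 = -69393621212/1243398975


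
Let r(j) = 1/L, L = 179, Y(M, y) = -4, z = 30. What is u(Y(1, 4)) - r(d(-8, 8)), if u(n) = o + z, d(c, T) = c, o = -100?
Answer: -12531/179 ≈ -70.006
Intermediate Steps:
u(n) = -70 (u(n) = -100 + 30 = -70)
r(j) = 1/179
u(Y(1, 4)) - r(d(-8, 8)) = -70 - 1*1/179 = -70 - 1/179 = -12531/179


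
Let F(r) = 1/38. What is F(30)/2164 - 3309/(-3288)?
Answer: 5668937/5632892 ≈ 1.0064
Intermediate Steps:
F(r) = 1/38
F(30)/2164 - 3309/(-3288) = (1/38)/2164 - 3309/(-3288) = (1/38)*(1/2164) - 3309*(-1/3288) = 1/82232 + 1103/1096 = 5668937/5632892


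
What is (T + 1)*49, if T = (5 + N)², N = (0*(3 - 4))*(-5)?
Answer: 1274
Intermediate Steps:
N = 0 (N = (0*(-1))*(-5) = 0*(-5) = 0)
T = 25 (T = (5 + 0)² = 5² = 25)
(T + 1)*49 = (25 + 1)*49 = 26*49 = 1274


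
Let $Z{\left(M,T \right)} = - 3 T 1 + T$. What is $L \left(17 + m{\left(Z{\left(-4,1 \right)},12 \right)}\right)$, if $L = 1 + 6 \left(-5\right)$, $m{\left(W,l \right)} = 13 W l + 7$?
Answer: $8352$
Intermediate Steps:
$Z{\left(M,T \right)} = - 2 T$ ($Z{\left(M,T \right)} = - 3 T + T = - 2 T$)
$m{\left(W,l \right)} = 7 + 13 W l$ ($m{\left(W,l \right)} = 13 W l + 7 = 7 + 13 W l$)
$L = -29$ ($L = 1 - 30 = -29$)
$L \left(17 + m{\left(Z{\left(-4,1 \right)},12 \right)}\right) = - 29 \left(17 + \left(7 + 13 \left(\left(-2\right) 1\right) 12\right)\right) = - 29 \left(17 + \left(7 + 13 \left(-2\right) 12\right)\right) = - 29 \left(17 + \left(7 - 312\right)\right) = - 29 \left(17 - 305\right) = \left(-29\right) \left(-288\right) = 8352$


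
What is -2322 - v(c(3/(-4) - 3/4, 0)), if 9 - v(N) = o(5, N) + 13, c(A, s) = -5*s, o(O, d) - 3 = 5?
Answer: -2310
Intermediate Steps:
o(O, d) = 8 (o(O, d) = 3 + 5 = 8)
v(N) = -12 (v(N) = 9 - (8 + 13) = 9 - 1*21 = 9 - 21 = -12)
-2322 - v(c(3/(-4) - 3/4, 0)) = -2322 - 1*(-12) = -2322 + 12 = -2310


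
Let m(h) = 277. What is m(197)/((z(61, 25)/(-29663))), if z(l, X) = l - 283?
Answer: 8216651/222 ≈ 37012.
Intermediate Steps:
z(l, X) = -283 + l
m(197)/((z(61, 25)/(-29663))) = 277/(((-283 + 61)/(-29663))) = 277/((-222*(-1/29663))) = 277/(222/29663) = 277*(29663/222) = 8216651/222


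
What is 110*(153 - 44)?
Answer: 11990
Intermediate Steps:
110*(153 - 44) = 110*109 = 11990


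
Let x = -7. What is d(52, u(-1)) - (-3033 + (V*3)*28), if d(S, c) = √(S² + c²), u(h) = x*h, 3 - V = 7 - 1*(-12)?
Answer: 4377 + √2753 ≈ 4429.5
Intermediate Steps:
V = -16 (V = 3 - (7 - 1*(-12)) = 3 - (7 + 12) = 3 - 1*19 = 3 - 19 = -16)
u(h) = -7*h
d(52, u(-1)) - (-3033 + (V*3)*28) = √(52² + (-7*(-1))²) - (-3033 - 16*3*28) = √(2704 + 7²) - (-3033 - 48*28) = √(2704 + 49) - (-3033 - 1344) = √2753 - 1*(-4377) = √2753 + 4377 = 4377 + √2753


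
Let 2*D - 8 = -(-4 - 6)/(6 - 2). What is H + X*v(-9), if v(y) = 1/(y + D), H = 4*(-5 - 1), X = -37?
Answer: -212/15 ≈ -14.133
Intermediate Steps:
H = -24 (H = 4*(-6) = -24)
D = 21/4 (D = 4 + (-(-4 - 6)/(6 - 2))/2 = 4 + (-(-10)/4)/2 = 4 + (-1*(-5/2))/2 = 4 + (½)*(5/2) = 4 + 5/4 = 21/4 ≈ 5.2500)
v(y) = 1/(21/4 + y) (v(y) = 1/(y + 21/4) = 1/(21/4 + y))
H + X*v(-9) = -24 - 148/(21 + 4*(-9)) = -24 - 148/(21 - 36) = -24 - 148/(-15) = -24 - 148*(-1)/15 = -24 - 37*(-4/15) = -24 + 148/15 = -212/15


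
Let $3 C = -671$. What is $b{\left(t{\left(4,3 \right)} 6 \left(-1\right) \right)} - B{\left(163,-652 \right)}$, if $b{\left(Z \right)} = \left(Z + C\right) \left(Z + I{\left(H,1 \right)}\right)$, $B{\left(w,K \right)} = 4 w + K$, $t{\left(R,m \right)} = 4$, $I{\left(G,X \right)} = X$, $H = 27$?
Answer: $\frac{17089}{3} \approx 5696.3$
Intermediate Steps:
$C = - \frac{671}{3}$ ($C = \frac{1}{3} \left(-671\right) = - \frac{671}{3} \approx -223.67$)
$B{\left(w,K \right)} = K + 4 w$
$b{\left(Z \right)} = \left(1 + Z\right) \left(- \frac{671}{3} + Z\right)$ ($b{\left(Z \right)} = \left(Z - \frac{671}{3}\right) \left(Z + 1\right) = \left(- \frac{671}{3} + Z\right) \left(1 + Z\right) = \left(1 + Z\right) \left(- \frac{671}{3} + Z\right)$)
$b{\left(t{\left(4,3 \right)} 6 \left(-1\right) \right)} - B{\left(163,-652 \right)} = \left(- \frac{671}{3} + \left(4 \cdot 6 \left(-1\right)\right)^{2} - \frac{668 \cdot 4 \cdot 6 \left(-1\right)}{3}\right) - \left(-652 + 4 \cdot 163\right) = \left(- \frac{671}{3} + \left(24 \left(-1\right)\right)^{2} - \frac{668 \cdot 24 \left(-1\right)}{3}\right) - \left(-652 + 652\right) = \left(- \frac{671}{3} + \left(-24\right)^{2} - -5344\right) - 0 = \left(- \frac{671}{3} + 576 + 5344\right) + 0 = \frac{17089}{3} + 0 = \frac{17089}{3}$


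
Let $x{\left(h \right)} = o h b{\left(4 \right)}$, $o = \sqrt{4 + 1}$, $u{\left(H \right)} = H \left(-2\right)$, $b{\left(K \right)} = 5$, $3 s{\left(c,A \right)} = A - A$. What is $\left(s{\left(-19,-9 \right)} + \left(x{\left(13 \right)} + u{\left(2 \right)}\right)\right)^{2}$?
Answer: $21141 - 520 \sqrt{5} \approx 19978.0$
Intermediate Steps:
$s{\left(c,A \right)} = 0$ ($s{\left(c,A \right)} = \frac{A - A}{3} = \frac{1}{3} \cdot 0 = 0$)
$u{\left(H \right)} = - 2 H$
$o = \sqrt{5} \approx 2.2361$
$x{\left(h \right)} = 5 h \sqrt{5}$ ($x{\left(h \right)} = \sqrt{5} h 5 = h \sqrt{5} \cdot 5 = 5 h \sqrt{5}$)
$\left(s{\left(-19,-9 \right)} + \left(x{\left(13 \right)} + u{\left(2 \right)}\right)\right)^{2} = \left(0 + \left(5 \cdot 13 \sqrt{5} - 4\right)\right)^{2} = \left(0 - \left(4 - 65 \sqrt{5}\right)\right)^{2} = \left(-4 + 65 \sqrt{5}\right)^{2}$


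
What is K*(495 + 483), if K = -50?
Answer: -48900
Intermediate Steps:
K*(495 + 483) = -50*(495 + 483) = -50*978 = -48900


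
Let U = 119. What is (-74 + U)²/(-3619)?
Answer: -2025/3619 ≈ -0.55955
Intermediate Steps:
(-74 + U)²/(-3619) = (-74 + 119)²/(-3619) = 45²*(-1/3619) = 2025*(-1/3619) = -2025/3619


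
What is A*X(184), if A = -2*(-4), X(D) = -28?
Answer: -224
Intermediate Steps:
A = 8
A*X(184) = 8*(-28) = -224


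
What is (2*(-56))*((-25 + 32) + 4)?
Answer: -1232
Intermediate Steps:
(2*(-56))*((-25 + 32) + 4) = -112*(7 + 4) = -112*11 = -1232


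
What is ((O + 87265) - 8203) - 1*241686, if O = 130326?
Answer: -32298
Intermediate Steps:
((O + 87265) - 8203) - 1*241686 = ((130326 + 87265) - 8203) - 1*241686 = (217591 - 8203) - 241686 = 209388 - 241686 = -32298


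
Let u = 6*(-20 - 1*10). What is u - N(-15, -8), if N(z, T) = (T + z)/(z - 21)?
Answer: -6503/36 ≈ -180.64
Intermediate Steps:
u = -180 (u = 6*(-20 - 10) = 6*(-30) = -180)
N(z, T) = (T + z)/(-21 + z)
u - N(-15, -8) = -180 - (-8 - 15)/(-21 - 15) = -180 - (-23)/(-36) = -180 - (-1)*(-23)/36 = -180 - 1*23/36 = -180 - 23/36 = -6503/36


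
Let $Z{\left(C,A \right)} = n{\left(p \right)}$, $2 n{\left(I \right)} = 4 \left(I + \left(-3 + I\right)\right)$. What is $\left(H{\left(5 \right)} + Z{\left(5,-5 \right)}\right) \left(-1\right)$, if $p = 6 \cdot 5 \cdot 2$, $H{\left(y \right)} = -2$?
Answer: $-232$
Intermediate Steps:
$p = 60$ ($p = 30 \cdot 2 = 60$)
$n{\left(I \right)} = -6 + 4 I$ ($n{\left(I \right)} = \frac{4 \left(I + \left(-3 + I\right)\right)}{2} = \frac{4 \left(-3 + 2 I\right)}{2} = \frac{-12 + 8 I}{2} = -6 + 4 I$)
$Z{\left(C,A \right)} = 234$ ($Z{\left(C,A \right)} = -6 + 4 \cdot 60 = -6 + 240 = 234$)
$\left(H{\left(5 \right)} + Z{\left(5,-5 \right)}\right) \left(-1\right) = \left(-2 + 234\right) \left(-1\right) = 232 \left(-1\right) = -232$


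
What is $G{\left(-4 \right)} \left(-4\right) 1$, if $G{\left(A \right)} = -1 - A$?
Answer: $-12$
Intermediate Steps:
$G{\left(-4 \right)} \left(-4\right) 1 = \left(-1 - -4\right) \left(-4\right) 1 = \left(-1 + 4\right) \left(-4\right) 1 = 3 \left(-4\right) 1 = \left(-12\right) 1 = -12$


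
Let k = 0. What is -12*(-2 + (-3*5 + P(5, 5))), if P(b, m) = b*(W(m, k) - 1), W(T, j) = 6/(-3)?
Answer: 384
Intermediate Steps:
W(T, j) = -2 (W(T, j) = 6*(-⅓) = -2)
P(b, m) = -3*b (P(b, m) = b*(-2 - 1) = b*(-3) = -3*b)
-12*(-2 + (-3*5 + P(5, 5))) = -12*(-2 + (-3*5 - 3*5)) = -12*(-2 + (-15 - 15)) = -12*(-2 - 30) = -12*(-32) = 384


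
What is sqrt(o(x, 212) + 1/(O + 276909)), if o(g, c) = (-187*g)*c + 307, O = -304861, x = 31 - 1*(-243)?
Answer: I*sqrt(530422024119203)/6988 ≈ 3295.8*I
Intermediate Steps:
x = 274 (x = 31 + 243 = 274)
o(g, c) = 307 - 187*c*g (o(g, c) = -187*c*g + 307 = 307 - 187*c*g)
sqrt(o(x, 212) + 1/(O + 276909)) = sqrt((307 - 187*212*274) + 1/(-304861 + 276909)) = sqrt((307 - 10862456) + 1/(-27952)) = sqrt(-10862149 - 1/27952) = sqrt(-303618788849/27952) = I*sqrt(530422024119203)/6988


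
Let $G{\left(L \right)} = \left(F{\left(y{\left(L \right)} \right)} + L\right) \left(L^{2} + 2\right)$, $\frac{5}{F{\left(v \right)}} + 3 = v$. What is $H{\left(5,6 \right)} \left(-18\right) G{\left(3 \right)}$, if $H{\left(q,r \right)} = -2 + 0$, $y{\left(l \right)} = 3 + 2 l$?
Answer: $1518$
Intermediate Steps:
$F{\left(v \right)} = \frac{5}{-3 + v}$
$H{\left(q,r \right)} = -2$
$G{\left(L \right)} = \left(2 + L^{2}\right) \left(L + \frac{5}{2 L}\right)$ ($G{\left(L \right)} = \left(\frac{5}{-3 + \left(3 + 2 L\right)} + L\right) \left(L^{2} + 2\right) = \left(\frac{5}{2 L} + L\right) \left(2 + L^{2}\right) = \left(L + \frac{5}{2 L}\right) \left(2 + L^{2}\right) = \left(2 + L^{2}\right) \left(L + \frac{5}{2 L}\right)$)
$H{\left(5,6 \right)} \left(-18\right) G{\left(3 \right)} = \left(-2\right) \left(-18\right) \left(3^{3} + \frac{5}{3} + \frac{9}{2} \cdot 3\right) = 36 \left(27 + 5 \cdot \frac{1}{3} + \frac{27}{2}\right) = 36 \left(27 + \frac{5}{3} + \frac{27}{2}\right) = 36 \cdot \frac{253}{6} = 1518$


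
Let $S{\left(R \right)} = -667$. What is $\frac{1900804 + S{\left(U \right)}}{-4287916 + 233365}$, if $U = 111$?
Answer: $- \frac{633379}{1351517} \approx -0.46864$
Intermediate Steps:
$\frac{1900804 + S{\left(U \right)}}{-4287916 + 233365} = \frac{1900804 - 667}{-4287916 + 233365} = \frac{1900137}{-4054551} = 1900137 \left(- \frac{1}{4054551}\right) = - \frac{633379}{1351517}$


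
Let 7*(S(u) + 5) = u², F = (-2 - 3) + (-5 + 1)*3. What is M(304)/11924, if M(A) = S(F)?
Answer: 127/41734 ≈ 0.0030431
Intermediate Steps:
F = -17 (F = -5 - 4*3 = -5 - 12 = -17)
S(u) = -5 + u²/7
M(A) = 254/7 (M(A) = -5 + (⅐)*(-17)² = -5 + (⅐)*289 = -5 + 289/7 = 254/7)
M(304)/11924 = (254/7)/11924 = (254/7)*(1/11924) = 127/41734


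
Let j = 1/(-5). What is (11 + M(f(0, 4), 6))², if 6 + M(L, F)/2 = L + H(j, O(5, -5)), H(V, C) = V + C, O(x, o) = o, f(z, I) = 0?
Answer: 3249/25 ≈ 129.96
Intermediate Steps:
j = -⅕ ≈ -0.20000
H(V, C) = C + V
M(L, F) = -112/5 + 2*L (M(L, F) = -12 + 2*(L + (-5 - ⅕)) = -12 + 2*(L - 26/5) = -12 + 2*(-26/5 + L) = -12 + (-52/5 + 2*L) = -112/5 + 2*L)
(11 + M(f(0, 4), 6))² = (11 + (-112/5 + 2*0))² = (11 + (-112/5 + 0))² = (11 - 112/5)² = (-57/5)² = 3249/25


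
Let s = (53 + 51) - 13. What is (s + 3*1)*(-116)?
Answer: -10904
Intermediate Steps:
s = 91 (s = 104 - 13 = 91)
(s + 3*1)*(-116) = (91 + 3*1)*(-116) = (91 + 3)*(-116) = 94*(-116) = -10904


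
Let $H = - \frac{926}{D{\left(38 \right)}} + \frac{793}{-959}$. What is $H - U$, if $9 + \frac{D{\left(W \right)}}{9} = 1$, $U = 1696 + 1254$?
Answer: $- \frac{101430331}{34524} \approx -2938.0$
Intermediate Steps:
$U = 2950$
$D{\left(W \right)} = -72$ ($D{\left(W \right)} = -81 + 9 \cdot 1 = -81 + 9 = -72$)
$H = \frac{415469}{34524}$ ($H = - \frac{926}{-72} + \frac{793}{-959} = \left(-926\right) \left(- \frac{1}{72}\right) + 793 \left(- \frac{1}{959}\right) = \frac{463}{36} - \frac{793}{959} = \frac{415469}{34524} \approx 12.034$)
$H - U = \frac{415469}{34524} - 2950 = - \frac{101430331}{34524}$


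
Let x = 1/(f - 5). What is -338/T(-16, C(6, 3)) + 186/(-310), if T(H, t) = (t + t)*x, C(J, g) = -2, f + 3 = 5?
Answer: -2541/10 ≈ -254.10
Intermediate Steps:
f = 2 (f = -3 + 5 = 2)
x = -⅓ (x = 1/(2 - 5) = 1/(-3) = -⅓ ≈ -0.33333)
T(H, t) = -2*t/3 (T(H, t) = (t + t)*(-⅓) = (2*t)*(-⅓) = -2*t/3)
-338/T(-16, C(6, 3)) + 186/(-310) = -338/((-⅔*(-2))) + 186/(-310) = -338/4/3 + 186*(-1/310) = -338*¾ - ⅗ = -507/2 - ⅗ = -2541/10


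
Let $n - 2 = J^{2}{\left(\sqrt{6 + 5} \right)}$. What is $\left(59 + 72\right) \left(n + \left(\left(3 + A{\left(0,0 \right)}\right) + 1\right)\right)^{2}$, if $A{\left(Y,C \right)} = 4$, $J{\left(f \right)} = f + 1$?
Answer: $69168 + 11528 \sqrt{11} \approx 1.074 \cdot 10^{5}$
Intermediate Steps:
$J{\left(f \right)} = 1 + f$
$n = 2 + \left(1 + \sqrt{11}\right)^{2}$ ($n = 2 + \left(1 + \sqrt{6 + 5}\right)^{2} = 2 + \left(1 + \sqrt{11}\right)^{2} \approx 20.633$)
$\left(59 + 72\right) \left(n + \left(\left(3 + A{\left(0,0 \right)}\right) + 1\right)\right)^{2} = \left(59 + 72\right) \left(\left(14 + 2 \sqrt{11}\right) + \left(\left(3 + 4\right) + 1\right)\right)^{2} = 131 \left(\left(14 + 2 \sqrt{11}\right) + \left(7 + 1\right)\right)^{2} = 131 \left(\left(14 + 2 \sqrt{11}\right) + 8\right)^{2} = 131 \left(22 + 2 \sqrt{11}\right)^{2}$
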